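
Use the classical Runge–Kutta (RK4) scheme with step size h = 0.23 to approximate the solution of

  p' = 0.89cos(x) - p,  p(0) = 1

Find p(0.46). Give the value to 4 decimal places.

RK4: k1 = f(x_n, p_n); k2 = f(x_n + h/2, p_n + (h/2)·k1); k3 = f(x_n + h/2, p_n + (h/2)·k2); k4 = f(x_n + h, p_n + h·k3); p_{n+1} = p_n + (h/6)·(k1 + 2k2 + 2k3 + k4).
x=0.000000, p=1.000000:
  k1 = f(0.000000, 1.000000) = -0.110000
  k2 = f(0.115000, 0.987350) = -0.103229
  k3 = f(0.115000, 0.988129) = -0.104007
  k4 = f(0.230000, 0.976078) = -0.109515
  p ← 1.000000 + (0.23/6)·(k1 + 2k2 + 2k3 + k4) = 0.975697
x=0.230000, p=0.975697:
  k1 = f(0.230000, 0.975697) = -0.109134
  k2 = f(0.345000, 0.963147) = -0.125590
  k3 = f(0.345000, 0.961254) = -0.123697
  k4 = f(0.460000, 0.947247) = -0.149760
  p ← 0.975697 + (0.23/6)·(k1 + 2k2 + 2k3 + k4) = 0.946661
p(0.46) ≈ 0.9467

0.9467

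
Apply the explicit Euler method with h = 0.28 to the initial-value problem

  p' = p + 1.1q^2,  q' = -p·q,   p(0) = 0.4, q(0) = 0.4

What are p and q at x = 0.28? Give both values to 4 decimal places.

0.5613, 0.3552

Euler on (p,q): p_{n+1} = p_n + h·p', q_{n+1} = q_n + h·q'.
0.000000: (0.400000, 0.400000); f=(0.576000, -0.160000) → (0.561280, 0.355200)
(p(0.28), q(0.28)) ≈ (0.5613, 0.3552)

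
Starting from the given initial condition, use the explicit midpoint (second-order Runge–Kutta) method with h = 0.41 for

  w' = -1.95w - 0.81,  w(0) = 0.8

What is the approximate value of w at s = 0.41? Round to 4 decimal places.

Midpoint: k1 = f(s_n, w_n); k2 = f(s_n + h/2, w_n + (h/2)·k1); w_{n+1} = w_n + h·k2.
s=0.000000, w=0.800000:
  k1 = f(0.000000, 0.800000) = -2.370000
  k2 = f(0.205000, 0.314150) = -1.422593
  w ← 0.800000 + 0.41·(-1.422593) = 0.216737
w(0.41) ≈ 0.2167

0.2167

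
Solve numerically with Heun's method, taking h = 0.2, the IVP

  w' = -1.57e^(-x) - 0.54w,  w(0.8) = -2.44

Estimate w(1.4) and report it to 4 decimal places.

Heun: k1 = f(x_n, w_n); k2 = f(x_n + h, w_n + h·k1); w_{n+1} = w_n + (h/2)·(k1 + k2).
x=0.800000, w=-2.440000:
  k1 = f(0.800000, -2.440000) = 0.612154
  k2 = f(1.000000, -2.317569) = 0.673917
  w ← -2.440000 + (0.2/2)·(0.612154 + 0.673917) = -2.311393
x=1.000000, w=-2.311393:
  k1 = f(1.000000, -2.311393) = 0.670581
  k2 = f(1.200000, -2.177277) = 0.702854
  w ← -2.311393 + (0.2/2)·(0.670581 + 0.702854) = -2.174049
x=1.200000, w=-2.174049:
  k1 = f(1.200000, -2.174049) = 0.701112
  k2 = f(1.400000, -2.033827) = 0.711109
  w ← -2.174049 + (0.2/2)·(0.701112 + 0.711109) = -2.032827
w(1.4) ≈ -2.0328

-2.0328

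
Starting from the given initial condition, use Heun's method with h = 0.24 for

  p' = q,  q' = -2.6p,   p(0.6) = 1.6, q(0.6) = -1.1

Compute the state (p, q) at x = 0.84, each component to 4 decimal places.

Heun on (p,q): k1 = f(x_n, state_n); k2 = f(x_n + h, state_n + h·k1); state_{n+1} = state_n + (h/2)·(k1 + k2).
0.600000: (1.600000, -1.100000)
  k1 = (-1.100000, -4.160000)
  predictor → (1.336000, -2.098400)
  k2 = (-2.098400, -3.473600)
  → (1.216192, -2.016032)
(p(0.84), q(0.84)) ≈ (1.2162, -2.0160)

1.2162, -2.0160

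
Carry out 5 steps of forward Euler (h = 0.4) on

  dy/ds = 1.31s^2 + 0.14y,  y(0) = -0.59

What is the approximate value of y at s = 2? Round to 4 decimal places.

1.8362

Euler: y_{n+1} = y_n + h·f(s_n, y_n).
s=0.000000, y=-0.590000: f=-0.082600 → y ← -0.590000 + 0.4·(-0.082600) = -0.623040
s=0.400000, y=-0.623040: f=0.122374 → y ← -0.623040 + 0.4·0.122374 = -0.574090
s=0.800000, y=-0.574090: f=0.758027 → y ← -0.574090 + 0.4·0.758027 = -0.270879
s=1.200000, y=-0.270879: f=1.848477 → y ← -0.270879 + 0.4·1.848477 = 0.468511
s=1.600000, y=0.468511: f=3.419192 → y ← 0.468511 + 0.4·3.419192 = 1.836188
y(2) ≈ 1.8362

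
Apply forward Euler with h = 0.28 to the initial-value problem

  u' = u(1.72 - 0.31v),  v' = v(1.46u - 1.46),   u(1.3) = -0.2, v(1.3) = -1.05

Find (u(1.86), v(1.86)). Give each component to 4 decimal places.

Euler on (u,v): u_{n+1} = u_n + h·u', v_{n+1} = v_n + h·v'.
1.300000: (-0.200000, -1.050000); f=(-0.409100, 1.839600) → (-0.314548, -0.534912)
1.580000: (-0.314548, -0.534912); f=(-0.593182, 1.026625) → (-0.480639, -0.247457)
(u(1.86), v(1.86)) ≈ (-0.4806, -0.2475)

-0.4806, -0.2475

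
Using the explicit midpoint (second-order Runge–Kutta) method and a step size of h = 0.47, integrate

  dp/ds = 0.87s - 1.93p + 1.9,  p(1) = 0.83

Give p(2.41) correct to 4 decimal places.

1.7896

Midpoint: k1 = f(s_n, p_n); k2 = f(s_n + h/2, p_n + (h/2)·k1); p_{n+1} = p_n + h·k2.
s=1.000000, p=0.830000:
  k1 = f(1.000000, 0.830000) = 1.168100
  k2 = f(1.235000, 1.104503) = 0.842758
  p ← 0.830000 + 0.47·0.842758 = 1.226096
s=1.470000, p=1.226096:
  k1 = f(1.470000, 1.226096) = 0.812534
  k2 = f(1.705000, 1.417042) = 0.648459
  p ← 1.226096 + 0.47·0.648459 = 1.530872
s=1.940000, p=1.530872:
  k1 = f(1.940000, 1.530872) = 0.633217
  k2 = f(2.175000, 1.679678) = 0.550471
  p ← 1.530872 + 0.47·0.550471 = 1.789594
p(2.41) ≈ 1.7896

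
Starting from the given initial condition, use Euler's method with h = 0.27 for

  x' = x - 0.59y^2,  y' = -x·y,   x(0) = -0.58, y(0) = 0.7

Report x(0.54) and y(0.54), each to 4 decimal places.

-1.1390, 0.9877

Euler on (x,y): x_{n+1} = x_n + h·x', y_{n+1} = y_n + h·y'.
0.000000: (-0.580000, 0.700000); f=(-0.869100, 0.406000) → (-0.814657, 0.809620)
0.270000: (-0.814657, 0.809620); f=(-1.201393, 0.659563) → (-1.139033, 0.987702)
(x(0.54), y(0.54)) ≈ (-1.1390, 0.9877)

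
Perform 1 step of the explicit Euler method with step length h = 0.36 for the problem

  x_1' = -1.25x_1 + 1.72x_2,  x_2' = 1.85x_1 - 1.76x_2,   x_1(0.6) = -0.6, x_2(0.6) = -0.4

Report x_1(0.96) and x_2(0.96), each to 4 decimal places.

-0.5777, -0.5462

Euler on (x_1,x_2): x_1_{n+1} = x_1_n + h·x_1', x_2_{n+1} = x_2_n + h·x_2'.
0.600000: (-0.600000, -0.400000); f=(0.062000, -0.406000) → (-0.577680, -0.546160)
(x_1(0.96), x_2(0.96)) ≈ (-0.5777, -0.5462)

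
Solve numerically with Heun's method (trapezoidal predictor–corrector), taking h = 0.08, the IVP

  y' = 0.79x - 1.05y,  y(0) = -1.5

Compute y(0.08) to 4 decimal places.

Heun: k1 = f(x_n, y_n); k2 = f(x_n + h, y_n + h·k1); y_{n+1} = y_n + (h/2)·(k1 + k2).
x=0.000000, y=-1.500000:
  k1 = f(0.000000, -1.500000) = 1.575000
  k2 = f(0.080000, -1.374000) = 1.505900
  y ← -1.500000 + (0.08/2)·(1.575000 + 1.505900) = -1.376764
y(0.08) ≈ -1.3768

-1.3768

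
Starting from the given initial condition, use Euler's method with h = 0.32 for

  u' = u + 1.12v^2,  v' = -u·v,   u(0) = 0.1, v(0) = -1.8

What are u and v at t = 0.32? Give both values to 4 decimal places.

Euler on (u,v): u_{n+1} = u_n + h·u', v_{n+1} = v_n + h·v'.
0.000000: (0.100000, -1.800000); f=(3.728800, 0.180000) → (1.293216, -1.742400)
(u(0.32), v(0.32)) ≈ (1.2932, -1.7424)

1.2932, -1.7424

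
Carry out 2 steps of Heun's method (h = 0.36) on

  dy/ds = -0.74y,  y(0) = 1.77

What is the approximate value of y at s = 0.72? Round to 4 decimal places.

1.0469

Heun: k1 = f(s_n, y_n); k2 = f(s_n + h, y_n + h·k1); y_{n+1} = y_n + (h/2)·(k1 + k2).
s=0.000000, y=1.770000:
  k1 = f(0.000000, 1.770000) = -1.309800
  k2 = f(0.360000, 1.298472) = -0.960869
  y ← 1.770000 + (0.36/2)·(-1.309800 + (-0.960869)) = 1.361280
s=0.360000, y=1.361280:
  k1 = f(0.360000, 1.361280) = -1.007347
  k2 = f(0.720000, 0.998635) = -0.738990
  y ← 1.361280 + (0.36/2)·(-1.007347 + (-0.738990)) = 1.046939
y(0.72) ≈ 1.0469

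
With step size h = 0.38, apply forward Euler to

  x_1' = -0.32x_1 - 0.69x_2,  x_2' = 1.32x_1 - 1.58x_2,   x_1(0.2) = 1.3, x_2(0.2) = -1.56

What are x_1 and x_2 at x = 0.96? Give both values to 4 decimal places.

1.3548, 0.7894

Euler on (x_1,x_2): x_1_{n+1} = x_1_n + h·x_1', x_2_{n+1} = x_2_n + h·x_2'.
0.200000: (1.300000, -1.560000); f=(0.660400, 4.180800) → (1.550952, 0.028704)
0.580000: (1.550952, 0.028704); f=(-0.516110, 2.001904) → (1.354830, 0.789428)
(x_1(0.96), x_2(0.96)) ≈ (1.3548, 0.7894)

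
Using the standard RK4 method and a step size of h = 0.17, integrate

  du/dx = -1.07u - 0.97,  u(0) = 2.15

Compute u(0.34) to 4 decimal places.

RK4: k1 = f(x_n, u_n); k2 = f(x_n + h/2, u_n + (h/2)·k1); k3 = f(x_n + h/2, u_n + (h/2)·k2); k4 = f(x_n + h, u_n + h·k3); u_{n+1} = u_n + (h/6)·(k1 + 2k2 + 2k3 + k4).
x=0.000000, u=2.150000:
  k1 = f(0.000000, 2.150000) = -3.270500
  k2 = f(0.085000, 1.872007) = -2.973048
  k3 = f(0.085000, 1.897291) = -3.000101
  k4 = f(0.170000, 1.639983) = -2.724782
  u ← 2.150000 + (0.17/6)·(k1 + 2k2 + 2k3 + k4) = 1.641655
x=0.170000, u=1.641655:
  k1 = f(0.170000, 1.641655) = -2.726571
  k2 = f(0.255000, 1.409897) = -2.478589
  k3 = f(0.255000, 1.430975) = -2.501143
  k4 = f(0.340000, 1.216461) = -2.271613
  u ← 1.641655 + (0.17/6)·(k1 + 2k2 + 2k3 + k4) = 1.217855
u(0.34) ≈ 1.2179

1.2179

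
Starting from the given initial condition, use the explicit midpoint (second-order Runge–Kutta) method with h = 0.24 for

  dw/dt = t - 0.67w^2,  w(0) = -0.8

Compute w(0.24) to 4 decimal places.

Midpoint: k1 = f(t_n, w_n); k2 = f(t_n + h/2, w_n + (h/2)·k1); w_{n+1} = w_n + h·k2.
t=0.000000, w=-0.800000:
  k1 = f(0.000000, -0.800000) = -0.428800
  k2 = f(0.120000, -0.851456) = -0.365735
  w ← -0.800000 + 0.24·(-0.365735) = -0.887776
w(0.24) ≈ -0.8878

-0.8878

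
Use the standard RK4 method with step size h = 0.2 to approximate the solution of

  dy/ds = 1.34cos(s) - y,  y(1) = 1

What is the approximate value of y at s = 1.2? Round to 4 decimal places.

0.9280

RK4: k1 = f(s_n, y_n); k2 = f(s_n + h/2, y_n + (h/2)·k1); k3 = f(s_n + h/2, y_n + (h/2)·k2); k4 = f(s_n + h, y_n + h·k3); y_{n+1} = y_n + (h/6)·(k1 + 2k2 + 2k3 + k4).
s=1.000000, y=1.000000:
  k1 = f(1.000000, 1.000000) = -0.275995
  k2 = f(1.100000, 0.972401) = -0.364582
  k3 = f(1.100000, 0.963542) = -0.355723
  k4 = f(1.200000, 0.928855) = -0.443296
  y ← 1.000000 + (0.2/6)·(k1 + 2k2 + 2k3 + k4) = 0.928003
y(1.2) ≈ 0.9280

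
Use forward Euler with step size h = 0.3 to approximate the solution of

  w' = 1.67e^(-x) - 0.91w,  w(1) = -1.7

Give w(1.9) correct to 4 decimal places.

-0.3554

Euler: w_{n+1} = w_n + h·f(x_n, w_n).
x=1.000000, w=-1.700000: f=2.161359 → w ← -1.700000 + 0.3·2.161359 = -1.051592
x=1.300000, w=-1.051592: f=1.412077 → w ← -1.051592 + 0.3·1.412077 = -0.627969
x=1.600000, w=-0.627969: f=0.908619 → w ← -0.627969 + 0.3·0.908619 = -0.355383
w(1.9) ≈ -0.3554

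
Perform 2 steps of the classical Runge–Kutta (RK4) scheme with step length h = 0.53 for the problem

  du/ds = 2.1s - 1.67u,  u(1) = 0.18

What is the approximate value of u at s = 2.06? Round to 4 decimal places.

1.7811

RK4: k1 = f(s_n, u_n); k2 = f(s_n + h/2, u_n + (h/2)·k1); k3 = f(s_n + h/2, u_n + (h/2)·k2); k4 = f(s_n + h, u_n + h·k3); u_{n+1} = u_n + (h/6)·(k1 + 2k2 + 2k3 + k4).
s=1.000000, u=0.180000:
  k1 = f(1.000000, 0.180000) = 1.799400
  k2 = f(1.265000, 0.656841) = 1.559576
  k3 = f(1.265000, 0.593288) = 1.665710
  k4 = f(1.530000, 1.062826) = 1.438080
  u ← 0.180000 + (0.53/6)·(k1 + 2k2 + 2k3 + k4) = 1.035778
s=1.530000, u=1.035778:
  k1 = f(1.530000, 1.035778) = 1.483251
  k2 = f(1.795000, 1.428839) = 1.383338
  k3 = f(1.795000, 1.402362) = 1.427555
  k4 = f(2.060000, 1.792382) = 1.332722
  u ← 1.035778 + (0.53/6)·(k1 + 2k2 + 2k3 + k4) = 1.781113
u(2.06) ≈ 1.7811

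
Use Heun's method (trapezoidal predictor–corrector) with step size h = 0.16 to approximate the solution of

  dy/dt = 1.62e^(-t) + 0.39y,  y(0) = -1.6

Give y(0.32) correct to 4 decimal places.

Heun: k1 = f(t_n, y_n); k2 = f(t_n + h, y_n + h·k1); y_{n+1} = y_n + (h/2)·(k1 + k2).
t=0.000000, y=-1.600000:
  k1 = f(0.000000, -1.600000) = 0.996000
  k2 = f(0.160000, -1.440640) = 0.818623
  y ← -1.600000 + (0.16/2)·(0.996000 + 0.818623) = -1.454830
t=0.160000, y=-1.454830:
  k1 = f(0.160000, -1.454830) = 0.813089
  k2 = f(0.320000, -1.324736) = 0.659714
  y ← -1.454830 + (0.16/2)·(0.813089 + 0.659714) = -1.337006
y(0.32) ≈ -1.3370

-1.3370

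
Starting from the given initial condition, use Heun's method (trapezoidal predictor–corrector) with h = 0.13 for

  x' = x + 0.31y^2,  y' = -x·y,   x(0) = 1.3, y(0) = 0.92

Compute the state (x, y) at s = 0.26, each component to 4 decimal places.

1.7413, 0.6228

Heun on (x,y): k1 = f(s_n, state_n); k2 = f(s_n + h, state_n + h·k1); state_{n+1} = state_n + (h/2)·(k1 + k2).
0.000000: (1.300000, 0.920000)
  k1 = (1.562384, -1.196000)
  predictor → (1.503110, 0.764520)
  k2 = (1.684302, -1.149158)
  → (1.511035, 0.767565)
0.130000: (1.511035, 0.767565)
  k1 = (1.693673, -1.159817)
  predictor → (1.731212, 0.616789)
  k2 = (1.849145, -1.067792)
  → (1.741318, 0.622770)
(x(0.26), y(0.26)) ≈ (1.7413, 0.6228)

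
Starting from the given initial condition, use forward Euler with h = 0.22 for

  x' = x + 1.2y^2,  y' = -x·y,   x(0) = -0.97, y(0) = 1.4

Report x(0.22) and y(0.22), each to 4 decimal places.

-0.6660, 1.6988

Euler on (x,y): x_{n+1} = x_n + h·x', y_{n+1} = y_n + h·y'.
0.000000: (-0.970000, 1.400000); f=(1.382000, 1.358000) → (-0.665960, 1.698760)
(x(0.22), y(0.22)) ≈ (-0.6660, 1.6988)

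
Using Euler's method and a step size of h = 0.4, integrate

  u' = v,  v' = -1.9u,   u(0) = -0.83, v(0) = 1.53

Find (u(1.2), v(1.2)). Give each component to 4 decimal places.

Euler on (u,v): u_{n+1} = u_n + h·u', v_{n+1} = v_n + h·v'.
0.000000: (-0.830000, 1.530000); f=(1.530000, 1.577000) → (-0.218000, 2.160800)
0.400000: (-0.218000, 2.160800); f=(2.160800, 0.414200) → (0.646320, 2.326480)
0.800000: (0.646320, 2.326480); f=(2.326480, -1.228008) → (1.576912, 1.835277)
(u(1.2), v(1.2)) ≈ (1.5769, 1.8353)

1.5769, 1.8353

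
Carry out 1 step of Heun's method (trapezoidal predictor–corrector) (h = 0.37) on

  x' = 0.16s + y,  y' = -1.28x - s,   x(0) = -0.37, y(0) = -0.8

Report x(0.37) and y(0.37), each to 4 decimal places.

Heun on (x,y): k1 = f(s_n, state_n); k2 = f(s_n + h, state_n + h·k1); state_{n+1} = state_n + (h/2)·(k1 + k2).
0.000000: (-0.370000, -0.800000)
  k1 = (-0.800000, 0.473600)
  predictor → (-0.666000, -0.624768)
  k2 = (-0.565568, 0.482480)
  → (-0.622630, -0.623125)
(x(0.37), y(0.37)) ≈ (-0.6226, -0.6231)

-0.6226, -0.6231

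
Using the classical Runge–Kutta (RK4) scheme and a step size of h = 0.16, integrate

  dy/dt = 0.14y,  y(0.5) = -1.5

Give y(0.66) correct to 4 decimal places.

RK4: k1 = f(t_n, y_n); k2 = f(t_n + h/2, y_n + (h/2)·k1); k3 = f(t_n + h/2, y_n + (h/2)·k2); k4 = f(t_n + h, y_n + h·k3); y_{n+1} = y_n + (h/6)·(k1 + 2k2 + 2k3 + k4).
t=0.500000, y=-1.500000:
  k1 = f(0.500000, -1.500000) = -0.210000
  k2 = f(0.580000, -1.516800) = -0.212352
  k3 = f(0.580000, -1.516988) = -0.212378
  k4 = f(0.660000, -1.533981) = -0.214757
  y ← -1.500000 + (0.16/6)·(k1 + 2k2 + 2k3 + k4) = -1.533979
y(0.66) ≈ -1.5340

-1.5340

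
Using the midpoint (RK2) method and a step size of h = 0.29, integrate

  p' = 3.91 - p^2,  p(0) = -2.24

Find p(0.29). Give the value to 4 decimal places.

-2.7773

Midpoint: k1 = f(x_n, p_n); k2 = f(x_n + h/2, p_n + (h/2)·k1); p_{n+1} = p_n + h·k2.
x=0.000000, p=-2.240000:
  k1 = f(0.000000, -2.240000) = -1.107600
  k2 = f(0.145000, -2.400602) = -1.852890
  p ← -2.240000 + 0.29·(-1.852890) = -2.777338
p(0.29) ≈ -2.7773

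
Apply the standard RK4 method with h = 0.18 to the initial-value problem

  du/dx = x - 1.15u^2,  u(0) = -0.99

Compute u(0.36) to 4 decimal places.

-1.5782

RK4: k1 = f(x_n, u_n); k2 = f(x_n + h/2, u_n + (h/2)·k1); k3 = f(x_n + h/2, u_n + (h/2)·k2); k4 = f(x_n + h, u_n + h·k3); u_{n+1} = u_n + (h/6)·(k1 + 2k2 + 2k3 + k4).
x=0.000000, u=-0.990000:
  k1 = f(0.000000, -0.990000) = -1.127115
  k2 = f(0.090000, -1.091440) = -1.279928
  k3 = f(0.090000, -1.105194) = -1.314671
  k4 = f(0.180000, -1.226641) = -1.550345
  u ← -0.990000 + (0.18/6)·(k1 + 2k2 + 2k3 + k4) = -1.226000
x=0.180000, u=-1.226000:
  k1 = f(0.180000, -1.226000) = -1.548537
  k2 = f(0.270000, -1.365368) = -1.873864
  k3 = f(0.270000, -1.394648) = -1.966798
  k4 = f(0.360000, -1.580023) = -2.510945
  u ← -1.226000 + (0.18/6)·(k1 + 2k2 + 2k3 + k4) = -1.578224
u(0.36) ≈ -1.5782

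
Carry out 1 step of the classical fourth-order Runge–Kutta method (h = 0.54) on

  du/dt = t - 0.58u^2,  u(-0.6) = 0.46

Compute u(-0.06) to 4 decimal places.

0.2469

RK4: k1 = f(t_n, u_n); k2 = f(t_n + h/2, u_n + (h/2)·k1); k3 = f(t_n + h/2, u_n + (h/2)·k2); k4 = f(t_n + h, u_n + h·k3); u_{n+1} = u_n + (h/6)·(k1 + 2k2 + 2k3 + k4).
t=-0.600000, u=0.460000:
  k1 = f(-0.600000, 0.460000) = -0.722728
  k2 = f(-0.330000, 0.264863) = -0.370689
  k3 = f(-0.330000, 0.359914) = -0.405132
  k4 = f(-0.060000, 0.241229) = -0.093751
  u ← 0.460000 + (0.54/6)·(k1 + 2k2 + 2k3 + k4) = 0.246869
u(-0.06) ≈ 0.2469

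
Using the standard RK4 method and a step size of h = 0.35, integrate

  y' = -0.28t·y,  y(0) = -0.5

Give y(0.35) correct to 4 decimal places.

-0.4915

RK4: k1 = f(t_n, y_n); k2 = f(t_n + h/2, y_n + (h/2)·k1); k3 = f(t_n + h/2, y_n + (h/2)·k2); k4 = f(t_n + h, y_n + h·k3); y_{n+1} = y_n + (h/6)·(k1 + 2k2 + 2k3 + k4).
t=0.000000, y=-0.500000:
  k1 = f(0.000000, -0.500000) = 0.000000
  k2 = f(0.175000, -0.500000) = 0.024500
  k3 = f(0.175000, -0.495713) = 0.024290
  k4 = f(0.350000, -0.491499) = 0.048167
  y ← -0.500000 + (0.35/6)·(k1 + 2k2 + 2k3 + k4) = -0.491498
y(0.35) ≈ -0.4915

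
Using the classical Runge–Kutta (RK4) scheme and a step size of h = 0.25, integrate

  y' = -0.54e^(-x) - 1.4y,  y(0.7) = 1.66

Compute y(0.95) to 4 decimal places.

RK4: k1 = f(x_n, y_n); k2 = f(x_n + h/2, y_n + (h/2)·k1); k3 = f(x_n + h/2, y_n + (h/2)·k2); k4 = f(x_n + h, y_n + h·k3); y_{n+1} = y_n + (h/6)·(k1 + 2k2 + 2k3 + k4).
x=0.700000, y=1.660000:
  k1 = f(0.700000, 1.660000) = -2.592156
  k2 = f(0.825000, 1.335980) = -2.107020
  k3 = f(0.825000, 1.396623) = -2.191918
  k4 = f(0.950000, 1.112020) = -1.765669
  y ← 1.660000 + (0.25/6)·(k1 + 2k2 + 2k3 + k4) = 1.120179
y(0.95) ≈ 1.1202

1.1202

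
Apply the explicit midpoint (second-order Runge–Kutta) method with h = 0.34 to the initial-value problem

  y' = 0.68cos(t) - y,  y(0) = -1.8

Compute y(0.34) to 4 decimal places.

Midpoint: k1 = f(t_n, y_n); k2 = f(t_n + h/2, y_n + (h/2)·k1); y_{n+1} = y_n + h·k2.
t=0.000000, y=-1.800000:
  k1 = f(0.000000, -1.800000) = 2.480000
  k2 = f(0.170000, -1.378400) = 2.048598
  y ← -1.800000 + 0.34·2.048598 = -1.103477
y(0.34) ≈ -1.1035

-1.1035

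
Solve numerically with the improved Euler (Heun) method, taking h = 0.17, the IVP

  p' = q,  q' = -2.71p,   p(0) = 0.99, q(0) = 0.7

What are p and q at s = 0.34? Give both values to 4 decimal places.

Heun on (p,q): k1 = f(s_n, state_n); k2 = f(s_n + h, state_n + h·k1); state_{n+1} = state_n + (h/2)·(k1 + k2).
0.000000: (0.990000, 0.700000)
  k1 = (0.700000, -2.682900)
  predictor → (1.109000, 0.243907)
  k2 = (0.243907, -3.005390)
  → (1.070232, 0.216495)
0.170000: (1.070232, 0.216495)
  k1 = (0.216495, -2.900329)
  predictor → (1.107036, -0.276561)
  k2 = (-0.276561, -3.000068)
  → (1.065127, -0.285038)
(p(0.34), q(0.34)) ≈ (1.0651, -0.2850)

1.0651, -0.2850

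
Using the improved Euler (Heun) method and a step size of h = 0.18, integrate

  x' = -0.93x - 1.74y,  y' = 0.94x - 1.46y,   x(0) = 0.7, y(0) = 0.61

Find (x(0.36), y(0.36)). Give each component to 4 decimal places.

0.2132, 0.4644

Heun on (x,y): k1 = f(t_n, state_n); k2 = f(t_n + h, state_n + h·k1); state_{n+1} = state_n + (h/2)·(k1 + k2).
0.000000: (0.700000, 0.610000)
  k1 = (-1.712400, -0.232600)
  predictor → (0.391768, 0.568132)
  k2 = (-1.352894, -0.461211)
  → (0.424124, 0.547557)
0.180000: (0.424124, 0.547557)
  k1 = (-1.347184, -0.400757)
  predictor → (0.181630, 0.475421)
  k2 = (-0.996148, -0.523382)
  → (0.213224, 0.464385)
(x(0.36), y(0.36)) ≈ (0.2132, 0.4644)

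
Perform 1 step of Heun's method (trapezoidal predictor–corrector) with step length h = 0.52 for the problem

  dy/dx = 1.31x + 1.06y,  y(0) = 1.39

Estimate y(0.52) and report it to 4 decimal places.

2.5444

Heun: k1 = f(x_n, y_n); k2 = f(x_n + h, y_n + h·k1); y_{n+1} = y_n + (h/2)·(k1 + k2).
x=0.000000, y=1.390000:
  k1 = f(0.000000, 1.390000) = 1.473400
  k2 = f(0.520000, 2.156168) = 2.966738
  y ← 1.390000 + (0.52/2)·(1.473400 + 2.966738) = 2.544436
y(0.52) ≈ 2.5444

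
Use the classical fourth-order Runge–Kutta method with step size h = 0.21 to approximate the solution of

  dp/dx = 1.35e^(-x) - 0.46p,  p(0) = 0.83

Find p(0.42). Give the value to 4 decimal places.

RK4: k1 = f(x_n, p_n); k2 = f(x_n + h/2, p_n + (h/2)·k1); k3 = f(x_n + h/2, p_n + (h/2)·k2); k4 = f(x_n + h, p_n + h·k3); p_{n+1} = p_n + (h/6)·(k1 + 2k2 + 2k3 + k4).
x=0.000000, p=0.830000:
  k1 = f(0.000000, 0.830000) = 0.968200
  k2 = f(0.105000, 0.931661) = 0.786874
  k3 = f(0.105000, 0.912622) = 0.795632
  k4 = f(0.210000, 0.997083) = 0.635631
  p ← 0.830000 + (0.21/6)·(k1 + 2k2 + 2k3 + k4) = 0.996910
x=0.210000, p=0.996910:
  k1 = f(0.210000, 0.996910) = 0.635710
  k2 = f(0.315000, 1.063659) = 0.495932
  k3 = f(0.315000, 1.048982) = 0.502683
  k4 = f(0.420000, 1.102473) = 0.379876
  p ← 0.996910 + (0.21/6)·(k1 + 2k2 + 2k3 + k4) = 1.102358
p(0.42) ≈ 1.1024

1.1024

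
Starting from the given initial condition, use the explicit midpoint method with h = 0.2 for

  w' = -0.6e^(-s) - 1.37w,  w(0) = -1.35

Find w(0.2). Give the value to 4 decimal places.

-1.1229

Midpoint: k1 = f(s_n, w_n); k2 = f(s_n + h/2, w_n + (h/2)·k1); w_{n+1} = w_n + h·k2.
s=0.000000, w=-1.350000:
  k1 = f(0.000000, -1.350000) = 1.249500
  k2 = f(0.100000, -1.225050) = 1.135416
  w ← -1.350000 + 0.2·1.135416 = -1.122917
w(0.2) ≈ -1.1229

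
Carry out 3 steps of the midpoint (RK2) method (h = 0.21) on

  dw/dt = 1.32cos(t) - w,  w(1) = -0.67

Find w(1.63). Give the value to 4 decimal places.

-0.2301

Midpoint: k1 = f(t_n, w_n); k2 = f(t_n + h/2, w_n + (h/2)·k1); w_{n+1} = w_n + h·k2.
t=1.000000, w=-0.670000:
  k1 = f(1.000000, -0.670000) = 1.383199
  k2 = f(1.105000, -0.524764) = 1.117622
  w ← -0.670000 + 0.21·1.117622 = -0.435299
t=1.210000, w=-0.435299:
  k1 = f(1.210000, -0.435299) = 0.901285
  k2 = f(1.315000, -0.340665) = 0.674646
  w ← -0.435299 + 0.21·0.674646 = -0.293624
t=1.420000, w=-0.293624:
  k1 = f(1.420000, -0.293624) = 0.491922
  k2 = f(1.525000, -0.241972) = 0.302402
  w ← -0.293624 + 0.21·0.302402 = -0.230119
w(1.63) ≈ -0.2301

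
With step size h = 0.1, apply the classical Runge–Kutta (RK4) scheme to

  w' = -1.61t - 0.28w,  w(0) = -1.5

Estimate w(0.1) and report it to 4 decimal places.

-1.4666

RK4: k1 = f(t_n, w_n); k2 = f(t_n + h/2, w_n + (h/2)·k1); k3 = f(t_n + h/2, w_n + (h/2)·k2); k4 = f(t_n + h, w_n + h·k3); w_{n+1} = w_n + (h/6)·(k1 + 2k2 + 2k3 + k4).
t=0.000000, w=-1.500000:
  k1 = f(0.000000, -1.500000) = 0.420000
  k2 = f(0.050000, -1.479000) = 0.333620
  k3 = f(0.050000, -1.483319) = 0.334829
  k4 = f(0.100000, -1.466517) = 0.249625
  w ← -1.500000 + (0.1/6)·(k1 + 2k2 + 2k3 + k4) = -1.466558
w(0.1) ≈ -1.4666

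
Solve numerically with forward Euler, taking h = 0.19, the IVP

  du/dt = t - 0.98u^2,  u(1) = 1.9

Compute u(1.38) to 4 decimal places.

Euler: u_{n+1} = u_n + h·f(t_n, u_n).
t=1.000000, u=1.900000: f=-2.537800 → u ← 1.900000 + 0.19·(-2.537800) = 1.417818
t=1.190000, u=1.417818: f=-0.780004 → u ← 1.417818 + 0.19·(-0.780004) = 1.269617
u(1.38) ≈ 1.2696

1.2696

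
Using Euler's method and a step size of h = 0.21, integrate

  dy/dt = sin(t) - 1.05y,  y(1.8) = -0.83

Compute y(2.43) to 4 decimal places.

Euler: y_{n+1} = y_n + h·f(t_n, y_n).
t=1.800000, y=-0.830000: f=1.845348 → y ← -0.830000 + 0.21·1.845348 = -0.442477
t=2.010000, y=-0.442477: f=1.369691 → y ← -0.442477 + 0.21·1.369691 = -0.154842
t=2.220000, y=-0.154842: f=0.959149 → y ← -0.154842 + 0.21·0.959149 = 0.046580
y(2.43) ≈ 0.0466

0.0466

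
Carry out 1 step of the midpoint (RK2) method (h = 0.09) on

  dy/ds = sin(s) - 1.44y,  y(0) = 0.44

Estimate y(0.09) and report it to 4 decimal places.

0.3907

Midpoint: k1 = f(s_n, y_n); k2 = f(s_n + h/2, y_n + (h/2)·k1); y_{n+1} = y_n + h·k2.
s=0.000000, y=0.440000:
  k1 = f(0.000000, 0.440000) = -0.633600
  k2 = f(0.045000, 0.411488) = -0.547558
  y ← 0.440000 + 0.09·(-0.547558) = 0.390720
y(0.09) ≈ 0.3907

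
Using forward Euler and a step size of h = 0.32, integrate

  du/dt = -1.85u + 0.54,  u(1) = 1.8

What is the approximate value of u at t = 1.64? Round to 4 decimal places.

0.5429

Euler: u_{n+1} = u_n + h·f(t_n, u_n).
t=1.000000, u=1.800000: f=-2.790000 → u ← 1.800000 + 0.32·(-2.790000) = 0.907200
t=1.320000, u=0.907200: f=-1.138320 → u ← 0.907200 + 0.32·(-1.138320) = 0.542938
u(1.64) ≈ 0.5429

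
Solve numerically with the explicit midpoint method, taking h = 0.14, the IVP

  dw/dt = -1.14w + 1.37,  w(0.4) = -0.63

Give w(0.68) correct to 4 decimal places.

Midpoint: k1 = f(t_n, w_n); k2 = f(t_n + h/2, w_n + (h/2)·k1); w_{n+1} = w_n + h·k2.
t=0.400000, w=-0.630000:
  k1 = f(0.400000, -0.630000) = 2.088200
  k2 = f(0.470000, -0.483826) = 1.921562
  w ← -0.630000 + 0.14·1.921562 = -0.360981
t=0.540000, w=-0.360981:
  k1 = f(0.540000, -0.360981) = 1.781519
  k2 = f(0.610000, -0.236275) = 1.639354
  w ← -0.360981 + 0.14·1.639354 = -0.131472
w(0.68) ≈ -0.1315

-0.1315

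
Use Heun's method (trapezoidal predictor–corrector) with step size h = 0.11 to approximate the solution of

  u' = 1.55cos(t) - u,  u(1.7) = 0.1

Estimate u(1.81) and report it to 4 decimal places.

Heun: k1 = f(t_n, u_n); k2 = f(t_n + h, u_n + h·k1); u_{n+1} = u_n + (h/2)·(k1 + k2).
t=1.700000, u=0.100000:
  k1 = f(1.700000, 0.100000) = -0.299709
  k2 = f(1.810000, 0.067032) = -0.434272
  u ← 0.100000 + (0.11/2)·(-0.299709 + (-0.434272)) = 0.059631
u(1.81) ≈ 0.0596

0.0596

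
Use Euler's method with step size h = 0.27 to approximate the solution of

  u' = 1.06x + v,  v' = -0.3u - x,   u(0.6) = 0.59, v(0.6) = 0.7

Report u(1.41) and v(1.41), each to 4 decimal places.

Euler on (u,v): u_{n+1} = u_n + h·u', v_{n+1} = v_n + h·v'.
0.600000: (0.590000, 0.700000); f=(1.336000, -0.777000) → (0.950720, 0.490210)
0.870000: (0.950720, 0.490210); f=(1.412410, -1.155216) → (1.332071, 0.178302)
1.140000: (1.332071, 0.178302); f=(1.386702, -1.539621) → (1.706480, -0.237396)
(u(1.41), v(1.41)) ≈ (1.7065, -0.2374)

1.7065, -0.2374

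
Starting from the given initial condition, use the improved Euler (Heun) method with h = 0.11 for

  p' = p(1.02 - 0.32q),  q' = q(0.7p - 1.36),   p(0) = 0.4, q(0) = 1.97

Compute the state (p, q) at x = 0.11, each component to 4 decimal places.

0.4192, 1.7510

Heun on (p,q): k1 = f(x_n, state_n); k2 = f(x_n + h, state_n + h·k1); state_{n+1} = state_n + (h/2)·(k1 + k2).
0.000000: (0.400000, 1.970000)
  k1 = (0.155840, -2.127600)
  predictor → (0.417142, 1.735964)
  k2 = (0.193759, -1.854010)
  → (0.419228, 1.751011)
(p(0.11), q(0.11)) ≈ (0.4192, 1.7510)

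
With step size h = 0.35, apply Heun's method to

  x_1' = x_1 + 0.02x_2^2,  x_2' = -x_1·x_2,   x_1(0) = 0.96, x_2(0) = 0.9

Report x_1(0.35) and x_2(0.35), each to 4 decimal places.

Heun on (x_1,x_2): k1 = f(t_n, state_n); k2 = f(t_n + h, state_n + h·k1); state_{n+1} = state_n + (h/2)·(k1 + k2).
0.000000: (0.960000, 0.900000)
  k1 = (0.976200, -0.864000)
  predictor → (1.301670, 0.597600)
  k2 = (1.308813, -0.777878)
  → (1.359877, 0.612671)
(x_1(0.35), x_2(0.35)) ≈ (1.3599, 0.6127)

1.3599, 0.6127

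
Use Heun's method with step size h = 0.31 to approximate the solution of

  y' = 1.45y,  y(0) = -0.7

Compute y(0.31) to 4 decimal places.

-1.0854

Heun: k1 = f(x_n, y_n); k2 = f(x_n + h, y_n + h·k1); y_{n+1} = y_n + (h/2)·(k1 + k2).
x=0.000000, y=-0.700000:
  k1 = f(0.000000, -0.700000) = -1.015000
  k2 = f(0.310000, -1.014650) = -1.471243
  y ← -0.700000 + (0.31/2)·(-1.015000 + (-1.471243)) = -1.085368
y(0.31) ≈ -1.0854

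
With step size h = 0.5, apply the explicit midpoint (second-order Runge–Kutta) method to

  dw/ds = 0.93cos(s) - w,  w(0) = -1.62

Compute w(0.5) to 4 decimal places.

Midpoint: k1 = f(s_n, w_n); k2 = f(s_n + h/2, w_n + (h/2)·k1); w_{n+1} = w_n + h·k2.
s=0.000000, w=-1.620000:
  k1 = f(0.000000, -1.620000) = 2.550000
  k2 = f(0.250000, -0.982500) = 1.883589
  w ← -1.620000 + 0.5·1.883589 = -0.678206
w(0.5) ≈ -0.6782

-0.6782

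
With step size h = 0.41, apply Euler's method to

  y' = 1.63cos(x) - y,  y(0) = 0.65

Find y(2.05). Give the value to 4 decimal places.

Euler: y_{n+1} = y_n + h·f(x_n, y_n).
x=0.000000, y=0.650000: f=0.980000 → y ← 0.650000 + 0.41·0.980000 = 1.051800
x=0.410000, y=1.051800: f=0.443107 → y ← 1.051800 + 0.41·0.443107 = 1.233474
x=0.820000, y=1.233474: f=-0.121453 → y ← 1.233474 + 0.41·(-0.121453) = 1.183678
x=1.230000, y=1.183678: f=-0.638871 → y ← 1.183678 + 0.41·(-0.638871) = 0.921741
x=1.640000, y=0.921741: f=-1.034453 → y ← 0.921741 + 0.41·(-1.034453) = 0.497615
y(2.05) ≈ 0.4976

0.4976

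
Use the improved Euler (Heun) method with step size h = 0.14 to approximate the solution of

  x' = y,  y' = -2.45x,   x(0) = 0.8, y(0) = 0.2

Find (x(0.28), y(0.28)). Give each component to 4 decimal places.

0.7783, -0.3547

Heun on (x,y): k1 = f(t_n, state_n); k2 = f(t_n + h, state_n + h·k1); state_{n+1} = state_n + (h/2)·(k1 + k2).
0.000000: (0.800000, 0.200000)
  k1 = (0.200000, -1.960000)
  predictor → (0.828000, -0.074400)
  k2 = (-0.074400, -2.028600)
  → (0.808792, -0.079202)
0.140000: (0.808792, -0.079202)
  k1 = (-0.079202, -1.981540)
  predictor → (0.797704, -0.356618)
  k2 = (-0.356618, -1.954374)
  → (0.778285, -0.354716)
(x(0.28), y(0.28)) ≈ (0.7783, -0.3547)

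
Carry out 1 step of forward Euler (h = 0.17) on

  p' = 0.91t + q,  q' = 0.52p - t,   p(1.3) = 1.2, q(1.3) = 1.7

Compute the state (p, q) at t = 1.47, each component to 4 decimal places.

Euler on (p,q): p_{n+1} = p_n + h·p', q_{n+1} = q_n + h·q'.
1.300000: (1.200000, 1.700000); f=(2.883000, -0.676000) → (1.690110, 1.585080)
(p(1.47), q(1.47)) ≈ (1.6901, 1.5851)

1.6901, 1.5851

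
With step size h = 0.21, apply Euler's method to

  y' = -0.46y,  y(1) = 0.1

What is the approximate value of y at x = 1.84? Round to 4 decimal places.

0.0666

Euler: y_{n+1} = y_n + h·f(x_n, y_n).
x=1.000000, y=0.100000: f=-0.046000 → y ← 0.100000 + 0.21·(-0.046000) = 0.090340
x=1.210000, y=0.090340: f=-0.041556 → y ← 0.090340 + 0.21·(-0.041556) = 0.081613
x=1.420000, y=0.081613: f=-0.037542 → y ← 0.081613 + 0.21·(-0.037542) = 0.073729
x=1.630000, y=0.073729: f=-0.033915 → y ← 0.073729 + 0.21·(-0.033915) = 0.066607
y(1.84) ≈ 0.0666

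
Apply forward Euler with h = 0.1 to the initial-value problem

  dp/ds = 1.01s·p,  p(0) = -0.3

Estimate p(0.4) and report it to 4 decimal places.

Euler: p_{n+1} = p_n + h·f(s_n, p_n).
s=0.000000, p=-0.300000: f=0.000000 → p ← -0.300000 + 0.1·0.000000 = -0.300000
s=0.100000, p=-0.300000: f=-0.030300 → p ← -0.300000 + 0.1·(-0.030300) = -0.303030
s=0.200000, p=-0.303030: f=-0.061212 → p ← -0.303030 + 0.1·(-0.061212) = -0.309151
s=0.300000, p=-0.309151: f=-0.093673 → p ← -0.309151 + 0.1·(-0.093673) = -0.318518
p(0.4) ≈ -0.3185

-0.3185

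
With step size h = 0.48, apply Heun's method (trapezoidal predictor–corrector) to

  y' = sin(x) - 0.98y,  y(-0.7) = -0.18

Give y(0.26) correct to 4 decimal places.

Heun: k1 = f(x_n, y_n); k2 = f(x_n + h, y_n + h·k1); y_{n+1} = y_n + (h/2)·(k1 + k2).
x=-0.700000, y=-0.180000:
  k1 = f(-0.700000, -0.180000) = -0.467818
  k2 = f(-0.220000, -0.404552) = 0.178232
  y ← -0.180000 + (0.48/2)·(-0.467818 + 0.178232) = -0.249501
x=-0.220000, y=-0.249501:
  k1 = f(-0.220000, -0.249501) = 0.026281
  k2 = f(0.260000, -0.236886) = 0.489229
  y ← -0.249501 + (0.48/2)·(0.026281 + 0.489229) = -0.125778
y(0.26) ≈ -0.1258

-0.1258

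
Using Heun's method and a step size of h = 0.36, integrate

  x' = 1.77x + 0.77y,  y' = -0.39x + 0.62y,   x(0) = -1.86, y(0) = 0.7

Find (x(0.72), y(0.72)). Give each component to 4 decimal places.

Heun on (x,y): k1 = f(t_n, state_n); k2 = f(t_n + h, state_n + h·k1); state_{n+1} = state_n + (h/2)·(k1 + k2).
0.000000: (-1.860000, 0.700000)
  k1 = (-2.753200, 1.159400)
  predictor → (-2.851152, 1.117384)
  k2 = (-4.186153, 1.804727)
  → (-3.109084, 1.233543)
0.360000: (-3.109084, 1.233543)
  k1 = (-4.553250, 1.977339)
  predictor → (-4.748254, 1.945385)
  k2 = (-6.906462, 3.057958)
  → (-5.171832, 2.139896)
(x(0.72), y(0.72)) ≈ (-5.1718, 2.1399)

-5.1718, 2.1399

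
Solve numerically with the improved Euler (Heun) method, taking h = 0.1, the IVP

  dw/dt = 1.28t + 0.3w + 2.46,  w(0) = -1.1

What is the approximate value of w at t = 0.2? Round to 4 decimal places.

Heun: k1 = f(t_n, w_n); k2 = f(t_n + h, w_n + h·k1); w_{n+1} = w_n + (h/2)·(k1 + k2).
t=0.000000, w=-1.100000:
  k1 = f(0.000000, -1.100000) = 2.130000
  k2 = f(0.100000, -0.887000) = 2.321900
  w ← -1.100000 + (0.1/2)·(2.130000 + 2.321900) = -0.877405
t=0.100000, w=-0.877405:
  k1 = f(0.100000, -0.877405) = 2.324778
  k2 = f(0.200000, -0.644927) = 2.522522
  w ← -0.877405 + (0.1/2)·(2.324778 + 2.522522) = -0.635040
w(0.2) ≈ -0.6350

-0.6350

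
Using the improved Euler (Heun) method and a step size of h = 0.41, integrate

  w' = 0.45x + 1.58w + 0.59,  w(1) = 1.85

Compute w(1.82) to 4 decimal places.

8.2053

Heun: k1 = f(x_n, w_n); k2 = f(x_n + h, w_n + h·k1); w_{n+1} = w_n + (h/2)·(k1 + k2).
x=1.000000, w=1.850000:
  k1 = f(1.000000, 1.850000) = 3.963000
  k2 = f(1.410000, 3.474830) = 6.714731
  w ← 1.850000 + (0.41/2)·(3.963000 + 6.714731) = 4.038935
x=1.410000, w=4.038935:
  k1 = f(1.410000, 4.038935) = 7.606017
  k2 = f(1.820000, 7.157402) = 12.717695
  w ← 4.038935 + (0.41/2)·(7.606017 + 12.717695) = 8.205296
w(1.82) ≈ 8.2053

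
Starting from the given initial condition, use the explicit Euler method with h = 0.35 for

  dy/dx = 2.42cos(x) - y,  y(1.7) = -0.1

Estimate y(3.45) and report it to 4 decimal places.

Euler: y_{n+1} = y_n + h·f(x_n, y_n).
x=1.700000, y=-0.100000: f=-0.211804 → y ← -0.100000 + 0.35·(-0.211804) = -0.174131
x=2.050000, y=-0.174131: f=-0.941665 → y ← -0.174131 + 0.35·(-0.941665) = -0.503714
x=2.400000, y=-0.503714: f=-1.280779 → y ← -0.503714 + 0.35·(-1.280779) = -0.951987
x=2.750000, y=-0.951987: f=-1.284825 → y ← -0.951987 + 0.35·(-1.284825) = -1.401675
x=3.100000, y=-1.401675: f=-1.016232 → y ← -1.401675 + 0.35·(-1.016232) = -1.757356
y(3.45) ≈ -1.7574

-1.7574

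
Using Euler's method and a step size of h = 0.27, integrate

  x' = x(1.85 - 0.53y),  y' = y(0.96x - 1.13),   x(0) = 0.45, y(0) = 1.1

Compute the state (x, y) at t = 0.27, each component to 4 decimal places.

0.6039, 0.8927

Euler on (x,y): x_{n+1} = x_n + h·x', y_{n+1} = y_n + h·y'.
0.000000: (0.450000, 1.100000); f=(0.570150, -0.767800) → (0.603940, 0.892694)
(x(0.27), y(0.27)) ≈ (0.6039, 0.8927)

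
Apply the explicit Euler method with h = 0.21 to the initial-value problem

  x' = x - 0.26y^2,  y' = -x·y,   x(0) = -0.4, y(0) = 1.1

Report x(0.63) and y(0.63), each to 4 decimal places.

Euler on (x,y): x_{n+1} = x_n + h·x', y_{n+1} = y_n + h·y'.
0.000000: (-0.400000, 1.100000); f=(-0.714600, 0.440000) → (-0.550066, 1.192400)
0.210000: (-0.550066, 1.192400); f=(-0.919739, 0.655899) → (-0.743211, 1.330139)
0.420000: (-0.743211, 1.330139); f=(-1.203221, 0.988574) → (-0.995888, 1.537739)
(x(0.63), y(0.63)) ≈ (-0.9959, 1.5377)

-0.9959, 1.5377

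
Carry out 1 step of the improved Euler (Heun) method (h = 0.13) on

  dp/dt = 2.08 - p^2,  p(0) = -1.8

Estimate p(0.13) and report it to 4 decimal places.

-1.9876

Heun: k1 = f(t_n, p_n); k2 = f(t_n + h, p_n + h·k1); p_{n+1} = p_n + (h/2)·(k1 + k2).
t=0.000000, p=-1.800000:
  k1 = f(0.000000, -1.800000) = -1.160000
  k2 = f(0.130000, -1.950800) = -1.725621
  p ← -1.800000 + (0.13/2)·(-1.160000 + (-1.725621)) = -1.987565
p(0.13) ≈ -1.9876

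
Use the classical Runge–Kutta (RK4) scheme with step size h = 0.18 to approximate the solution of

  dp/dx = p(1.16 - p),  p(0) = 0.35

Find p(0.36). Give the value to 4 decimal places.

0.4595

RK4: k1 = f(x_n, p_n); k2 = f(x_n + h/2, p_n + (h/2)·k1); k3 = f(x_n + h/2, p_n + (h/2)·k2); k4 = f(x_n + h, p_n + h·k3); p_{n+1} = p_n + (h/6)·(k1 + 2k2 + 2k3 + k4).
x=0.000000, p=0.350000:
  k1 = f(0.000000, 0.350000) = 0.283500
  k2 = f(0.090000, 0.375515) = 0.294586
  k3 = f(0.090000, 0.376513) = 0.294993
  k4 = f(0.180000, 0.403099) = 0.305106
  p ← 0.350000 + (0.18/6)·(k1 + 2k2 + 2k3 + k4) = 0.403033
x=0.180000, p=0.403033:
  k1 = f(0.180000, 0.403033) = 0.305083
  k2 = f(0.270000, 0.430490) = 0.314047
  k3 = f(0.270000, 0.431297) = 0.314287
  k4 = f(0.360000, 0.459605) = 0.321905
  p ← 0.403033 + (0.18/6)·(k1 + 2k2 + 2k3 + k4) = 0.459543
p(0.36) ≈ 0.4595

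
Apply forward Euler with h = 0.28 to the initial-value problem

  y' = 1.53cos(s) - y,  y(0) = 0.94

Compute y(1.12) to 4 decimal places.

Euler: y_{n+1} = y_n + h·f(s_n, y_n).
s=0.000000, y=0.940000: f=0.590000 → y ← 0.940000 + 0.28·0.590000 = 1.105200
s=0.280000, y=1.105200: f=0.365215 → y ← 1.105200 + 0.28·0.365215 = 1.207460
s=0.560000, y=1.207460: f=0.088840 → y ← 1.207460 + 0.28·0.088840 = 1.232335
s=0.840000, y=1.232335: f=-0.211117 → y ← 1.232335 + 0.28·(-0.211117) = 1.173223
y(1.12) ≈ 1.1732

1.1732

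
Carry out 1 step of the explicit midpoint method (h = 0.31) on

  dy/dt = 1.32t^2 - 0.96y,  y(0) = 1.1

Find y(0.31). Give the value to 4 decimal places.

0.8312

Midpoint: k1 = f(t_n, y_n); k2 = f(t_n + h/2, y_n + (h/2)·k1); y_{n+1} = y_n + h·k2.
t=0.000000, y=1.100000:
  k1 = f(0.000000, 1.100000) = -1.056000
  k2 = f(0.155000, 0.936320) = -0.867154
  y ← 1.100000 + 0.31·(-0.867154) = 0.831182
y(0.31) ≈ 0.8312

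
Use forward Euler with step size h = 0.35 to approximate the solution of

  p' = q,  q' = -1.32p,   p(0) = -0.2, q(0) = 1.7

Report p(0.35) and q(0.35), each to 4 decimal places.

0.3950, 1.7924

Euler on (p,q): p_{n+1} = p_n + h·p', q_{n+1} = q_n + h·q'.
0.000000: (-0.200000, 1.700000); f=(1.700000, 0.264000) → (0.395000, 1.792400)
(p(0.35), q(0.35)) ≈ (0.3950, 1.7924)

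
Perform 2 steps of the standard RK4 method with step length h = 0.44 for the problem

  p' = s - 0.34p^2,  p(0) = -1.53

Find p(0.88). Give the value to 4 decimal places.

RK4: k1 = f(s_n, p_n); k2 = f(s_n + h/2, p_n + (h/2)·k1); k3 = f(s_n + h/2, p_n + (h/2)·k2); k4 = f(s_n + h, p_n + h·k3); p_{n+1} = p_n + (h/6)·(k1 + 2k2 + 2k3 + k4).
s=0.000000, p=-1.530000:
  k1 = f(0.000000, -1.530000) = -0.795906
  k2 = f(0.220000, -1.705099) = -0.768504
  k3 = f(0.220000, -1.699071) = -0.761526
  k4 = f(0.440000, -1.865072) = -0.742687
  p ← -1.530000 + (0.44/6)·(k1 + 2k2 + 2k3 + k4) = -1.867235
s=0.440000, p=-1.867235:
  k1 = f(0.440000, -1.867235) = -0.745432
  k2 = f(0.660000, -2.031230) = -0.742804
  k3 = f(0.660000, -2.030651) = -0.742005
  k4 = f(0.880000, -2.193717) = -0.756214
  p ← -1.867235 + (0.44/6)·(k1 + 2k2 + 2k3 + k4) = -2.195127
p(0.88) ≈ -2.1951

-2.1951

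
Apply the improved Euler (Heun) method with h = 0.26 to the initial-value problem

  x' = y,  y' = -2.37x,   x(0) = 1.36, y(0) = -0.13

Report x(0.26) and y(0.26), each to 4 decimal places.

Heun on (x,y): k1 = f(t_n, state_n); k2 = f(t_n + h, state_n + h·k1); state_{n+1} = state_n + (h/2)·(k1 + k2).
0.000000: (1.360000, -0.130000)
  k1 = (-0.130000, -3.223200)
  predictor → (1.326200, -0.968032)
  k2 = (-0.968032, -3.143094)
  → (1.217256, -0.957618)
(x(0.26), y(0.26)) ≈ (1.2173, -0.9576)

1.2173, -0.9576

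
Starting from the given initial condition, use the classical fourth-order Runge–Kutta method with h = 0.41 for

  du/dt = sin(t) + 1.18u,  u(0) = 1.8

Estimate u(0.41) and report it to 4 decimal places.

3.0175

RK4: k1 = f(t_n, u_n); k2 = f(t_n + h/2, u_n + (h/2)·k1); k3 = f(t_n + h/2, u_n + (h/2)·k2); k4 = f(t_n + h, u_n + h·k3); u_{n+1} = u_n + (h/6)·(k1 + 2k2 + 2k3 + k4).
t=0.000000, u=1.800000:
  k1 = f(0.000000, 1.800000) = 2.124000
  k2 = f(0.205000, 2.235420) = 2.841363
  k3 = f(0.205000, 2.382479) = 3.014893
  k4 = f(0.410000, 3.036106) = 3.981214
  u ← 1.800000 + (0.41/6)·(k1 + 2k2 + 2k3 + k4) = 3.017545
u(0.41) ≈ 3.0175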